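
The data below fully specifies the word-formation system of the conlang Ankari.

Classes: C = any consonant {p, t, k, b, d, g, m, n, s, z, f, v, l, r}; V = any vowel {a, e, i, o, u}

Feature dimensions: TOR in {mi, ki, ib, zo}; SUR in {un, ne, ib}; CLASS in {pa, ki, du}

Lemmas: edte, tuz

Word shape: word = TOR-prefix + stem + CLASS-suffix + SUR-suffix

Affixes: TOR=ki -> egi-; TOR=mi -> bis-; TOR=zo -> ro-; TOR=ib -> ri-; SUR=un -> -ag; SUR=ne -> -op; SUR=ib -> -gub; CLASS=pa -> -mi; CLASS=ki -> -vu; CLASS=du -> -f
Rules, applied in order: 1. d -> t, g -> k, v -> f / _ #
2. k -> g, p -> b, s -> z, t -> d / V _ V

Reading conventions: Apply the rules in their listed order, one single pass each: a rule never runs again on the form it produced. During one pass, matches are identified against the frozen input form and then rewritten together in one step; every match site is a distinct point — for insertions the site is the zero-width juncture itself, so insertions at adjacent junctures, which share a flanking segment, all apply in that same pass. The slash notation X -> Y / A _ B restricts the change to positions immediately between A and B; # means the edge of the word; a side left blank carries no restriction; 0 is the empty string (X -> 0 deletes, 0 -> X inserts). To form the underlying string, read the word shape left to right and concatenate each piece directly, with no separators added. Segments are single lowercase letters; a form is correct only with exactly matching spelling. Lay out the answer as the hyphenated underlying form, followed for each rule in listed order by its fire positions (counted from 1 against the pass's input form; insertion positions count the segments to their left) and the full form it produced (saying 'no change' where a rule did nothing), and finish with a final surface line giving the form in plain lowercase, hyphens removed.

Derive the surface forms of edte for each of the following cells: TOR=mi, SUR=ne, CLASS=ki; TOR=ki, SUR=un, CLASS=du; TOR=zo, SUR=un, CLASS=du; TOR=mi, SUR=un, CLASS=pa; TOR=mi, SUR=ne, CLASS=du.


cell TOR=mi, SUR=ne, CLASS=ki:
underlying: bis-edte-vu-op
1. d -> t, g -> k, v -> f / _ #: no change
2. k -> g, p -> b, s -> z, t -> d / V _ V: fires at position(s) 3: bizedtevuop
surface: bizedtevuop

cell TOR=ki, SUR=un, CLASS=du:
underlying: egi-edte-f-ag
1. d -> t, g -> k, v -> f / _ #: fires at position(s) 10: egiedtefak
2. k -> g, p -> b, s -> z, t -> d / V _ V: no change
surface: egiedtefak

cell TOR=zo, SUR=un, CLASS=du:
underlying: ro-edte-f-ag
1. d -> t, g -> k, v -> f / _ #: fires at position(s) 9: roedtefak
2. k -> g, p -> b, s -> z, t -> d / V _ V: no change
surface: roedtefak

cell TOR=mi, SUR=un, CLASS=pa:
underlying: bis-edte-mi-ag
1. d -> t, g -> k, v -> f / _ #: fires at position(s) 11: bisedtemiak
2. k -> g, p -> b, s -> z, t -> d / V _ V: fires at position(s) 3: bizedtemiak
surface: bizedtemiak

cell TOR=mi, SUR=ne, CLASS=du:
underlying: bis-edte-f-op
1. d -> t, g -> k, v -> f / _ #: no change
2. k -> g, p -> b, s -> z, t -> d / V _ V: fires at position(s) 3: bizedtefop
surface: bizedtefop


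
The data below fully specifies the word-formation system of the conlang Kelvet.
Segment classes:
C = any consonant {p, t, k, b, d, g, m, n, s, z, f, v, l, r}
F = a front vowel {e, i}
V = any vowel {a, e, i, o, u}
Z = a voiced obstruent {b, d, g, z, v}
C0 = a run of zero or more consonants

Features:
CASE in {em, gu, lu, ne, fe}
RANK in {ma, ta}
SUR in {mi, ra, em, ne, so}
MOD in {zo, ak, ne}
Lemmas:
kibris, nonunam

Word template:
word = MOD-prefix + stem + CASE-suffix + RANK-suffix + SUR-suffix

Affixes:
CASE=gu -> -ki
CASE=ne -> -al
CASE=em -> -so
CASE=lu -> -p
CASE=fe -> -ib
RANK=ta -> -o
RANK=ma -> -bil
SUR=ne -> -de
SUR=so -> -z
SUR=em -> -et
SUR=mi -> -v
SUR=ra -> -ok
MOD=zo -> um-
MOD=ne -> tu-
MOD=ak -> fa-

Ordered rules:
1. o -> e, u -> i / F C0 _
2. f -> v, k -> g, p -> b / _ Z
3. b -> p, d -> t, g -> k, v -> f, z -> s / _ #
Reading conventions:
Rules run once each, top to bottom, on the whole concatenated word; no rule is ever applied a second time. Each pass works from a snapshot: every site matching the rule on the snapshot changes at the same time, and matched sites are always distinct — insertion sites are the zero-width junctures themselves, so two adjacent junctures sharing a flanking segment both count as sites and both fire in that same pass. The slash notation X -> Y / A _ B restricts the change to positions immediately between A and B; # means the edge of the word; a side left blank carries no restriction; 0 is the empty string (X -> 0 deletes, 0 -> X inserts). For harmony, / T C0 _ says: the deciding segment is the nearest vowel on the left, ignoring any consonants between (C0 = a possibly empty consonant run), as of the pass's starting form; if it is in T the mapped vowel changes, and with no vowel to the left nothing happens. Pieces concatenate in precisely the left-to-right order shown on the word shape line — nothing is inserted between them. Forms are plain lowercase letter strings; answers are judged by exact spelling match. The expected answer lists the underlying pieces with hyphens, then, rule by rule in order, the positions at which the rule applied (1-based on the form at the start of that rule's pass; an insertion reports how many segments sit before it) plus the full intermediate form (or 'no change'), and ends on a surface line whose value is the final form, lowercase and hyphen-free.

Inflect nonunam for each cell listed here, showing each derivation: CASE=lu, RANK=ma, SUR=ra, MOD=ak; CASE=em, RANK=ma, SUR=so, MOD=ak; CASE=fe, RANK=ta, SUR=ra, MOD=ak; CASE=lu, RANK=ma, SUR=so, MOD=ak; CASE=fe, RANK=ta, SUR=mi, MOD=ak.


cell CASE=lu, RANK=ma, SUR=ra, MOD=ak:
underlying: fa-nonunam-p-bil-ok
1. o -> e, u -> i / F C0 _: fires at position(s) 14: fanonunampbilek
2. f -> v, k -> g, p -> b / _ Z: fires at position(s) 10: fanonunambbilek
3. b -> p, d -> t, g -> k, v -> f, z -> s / _ #: no change
surface: fanonunambbilek

cell CASE=em, RANK=ma, SUR=so, MOD=ak:
underlying: fa-nonunam-so-bil-z
1. o -> e, u -> i / F C0 _: no change
2. f -> v, k -> g, p -> b / _ Z: no change
3. b -> p, d -> t, g -> k, v -> f, z -> s / _ #: fires at position(s) 15: fanonunamsobils
surface: fanonunamsobils

cell CASE=fe, RANK=ta, SUR=ra, MOD=ak:
underlying: fa-nonunam-ib-o-ok
1. o -> e, u -> i / F C0 _: fires at position(s) 12: fanonunamibeok
2. f -> v, k -> g, p -> b / _ Z: no change
3. b -> p, d -> t, g -> k, v -> f, z -> s / _ #: no change
surface: fanonunamibeok

cell CASE=lu, RANK=ma, SUR=so, MOD=ak:
underlying: fa-nonunam-p-bil-z
1. o -> e, u -> i / F C0 _: no change
2. f -> v, k -> g, p -> b / _ Z: fires at position(s) 10: fanonunambbilz
3. b -> p, d -> t, g -> k, v -> f, z -> s / _ #: fires at position(s) 14: fanonunambbils
surface: fanonunambbils

cell CASE=fe, RANK=ta, SUR=mi, MOD=ak:
underlying: fa-nonunam-ib-o-v
1. o -> e, u -> i / F C0 _: fires at position(s) 12: fanonunamibev
2. f -> v, k -> g, p -> b / _ Z: no change
3. b -> p, d -> t, g -> k, v -> f, z -> s / _ #: fires at position(s) 13: fanonunamibef
surface: fanonunamibef


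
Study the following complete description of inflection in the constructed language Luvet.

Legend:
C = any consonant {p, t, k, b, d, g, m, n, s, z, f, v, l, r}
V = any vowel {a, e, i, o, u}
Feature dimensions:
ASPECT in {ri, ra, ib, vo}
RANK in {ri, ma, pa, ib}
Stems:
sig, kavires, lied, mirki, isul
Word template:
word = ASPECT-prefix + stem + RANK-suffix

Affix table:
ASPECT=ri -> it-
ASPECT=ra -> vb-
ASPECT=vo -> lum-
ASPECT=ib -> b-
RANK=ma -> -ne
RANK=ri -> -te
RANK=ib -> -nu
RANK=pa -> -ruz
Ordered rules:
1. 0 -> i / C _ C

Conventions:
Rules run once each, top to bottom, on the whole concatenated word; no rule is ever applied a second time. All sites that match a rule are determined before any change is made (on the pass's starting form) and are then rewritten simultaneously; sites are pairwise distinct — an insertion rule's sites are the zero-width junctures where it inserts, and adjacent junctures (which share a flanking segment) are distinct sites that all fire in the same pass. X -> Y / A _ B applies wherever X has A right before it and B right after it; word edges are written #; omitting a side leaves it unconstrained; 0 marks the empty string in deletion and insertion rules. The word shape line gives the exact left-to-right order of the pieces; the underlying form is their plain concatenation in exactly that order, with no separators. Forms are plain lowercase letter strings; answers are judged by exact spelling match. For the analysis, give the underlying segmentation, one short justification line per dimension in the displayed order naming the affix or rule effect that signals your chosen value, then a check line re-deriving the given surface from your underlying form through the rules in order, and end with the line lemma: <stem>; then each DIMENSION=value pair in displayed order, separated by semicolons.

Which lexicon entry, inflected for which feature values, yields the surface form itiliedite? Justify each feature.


underlying: it-lied-te
ASPECT=ri - signalled by the affix it-
RANK=ri - signalled by the affix -te
check: itliedte -> itiliedite
lemma: lied; ASPECT=ri; RANK=ri


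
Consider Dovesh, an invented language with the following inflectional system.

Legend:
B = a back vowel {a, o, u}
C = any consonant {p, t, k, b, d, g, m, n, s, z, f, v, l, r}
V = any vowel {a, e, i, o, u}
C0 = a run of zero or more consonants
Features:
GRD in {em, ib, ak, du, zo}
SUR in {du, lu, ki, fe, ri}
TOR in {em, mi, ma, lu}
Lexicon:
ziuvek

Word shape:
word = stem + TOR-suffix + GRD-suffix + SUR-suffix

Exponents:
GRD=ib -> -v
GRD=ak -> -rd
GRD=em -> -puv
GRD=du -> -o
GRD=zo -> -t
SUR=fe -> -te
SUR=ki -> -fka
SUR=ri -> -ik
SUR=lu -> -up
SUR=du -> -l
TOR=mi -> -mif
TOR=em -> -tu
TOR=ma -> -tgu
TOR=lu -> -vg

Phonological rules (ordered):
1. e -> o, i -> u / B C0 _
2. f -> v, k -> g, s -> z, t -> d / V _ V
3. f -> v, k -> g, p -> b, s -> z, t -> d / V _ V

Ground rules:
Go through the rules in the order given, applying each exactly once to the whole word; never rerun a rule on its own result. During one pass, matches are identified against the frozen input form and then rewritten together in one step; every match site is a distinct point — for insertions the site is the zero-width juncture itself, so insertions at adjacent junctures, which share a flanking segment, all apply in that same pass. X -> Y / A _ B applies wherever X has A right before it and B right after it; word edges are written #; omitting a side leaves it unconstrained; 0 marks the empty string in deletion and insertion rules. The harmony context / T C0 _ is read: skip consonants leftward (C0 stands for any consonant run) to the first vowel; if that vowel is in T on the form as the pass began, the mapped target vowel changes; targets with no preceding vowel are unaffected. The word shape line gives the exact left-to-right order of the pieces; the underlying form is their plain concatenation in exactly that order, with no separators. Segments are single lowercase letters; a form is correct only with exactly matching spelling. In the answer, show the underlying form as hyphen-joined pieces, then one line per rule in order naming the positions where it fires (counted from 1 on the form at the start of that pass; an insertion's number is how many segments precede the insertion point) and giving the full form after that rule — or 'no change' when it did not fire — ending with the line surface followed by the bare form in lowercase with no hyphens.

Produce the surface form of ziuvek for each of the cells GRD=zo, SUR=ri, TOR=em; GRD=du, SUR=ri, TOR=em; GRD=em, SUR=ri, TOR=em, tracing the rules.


cell GRD=zo, SUR=ri, TOR=em:
underlying: ziuvek-tu-t-ik
1. e -> o, i -> u / B C0 _: fires at position(s) 5, 10: ziuvoktutuk
2. f -> v, k -> g, s -> z, t -> d / V _ V: fires at position(s) 9: ziuvoktuduk
3. f -> v, k -> g, p -> b, s -> z, t -> d / V _ V: no change
surface: ziuvoktuduk

cell GRD=du, SUR=ri, TOR=em:
underlying: ziuvek-tu-o-ik
1. e -> o, i -> u / B C0 _: fires at position(s) 5, 10: ziuvoktuouk
2. f -> v, k -> g, s -> z, t -> d / V _ V: no change
3. f -> v, k -> g, p -> b, s -> z, t -> d / V _ V: no change
surface: ziuvoktuouk

cell GRD=em, SUR=ri, TOR=em:
underlying: ziuvek-tu-puv-ik
1. e -> o, i -> u / B C0 _: fires at position(s) 5, 12: ziuvoktupuvuk
2. f -> v, k -> g, s -> z, t -> d / V _ V: no change
3. f -> v, k -> g, p -> b, s -> z, t -> d / V _ V: fires at position(s) 9: ziuvoktubuvuk
surface: ziuvoktubuvuk


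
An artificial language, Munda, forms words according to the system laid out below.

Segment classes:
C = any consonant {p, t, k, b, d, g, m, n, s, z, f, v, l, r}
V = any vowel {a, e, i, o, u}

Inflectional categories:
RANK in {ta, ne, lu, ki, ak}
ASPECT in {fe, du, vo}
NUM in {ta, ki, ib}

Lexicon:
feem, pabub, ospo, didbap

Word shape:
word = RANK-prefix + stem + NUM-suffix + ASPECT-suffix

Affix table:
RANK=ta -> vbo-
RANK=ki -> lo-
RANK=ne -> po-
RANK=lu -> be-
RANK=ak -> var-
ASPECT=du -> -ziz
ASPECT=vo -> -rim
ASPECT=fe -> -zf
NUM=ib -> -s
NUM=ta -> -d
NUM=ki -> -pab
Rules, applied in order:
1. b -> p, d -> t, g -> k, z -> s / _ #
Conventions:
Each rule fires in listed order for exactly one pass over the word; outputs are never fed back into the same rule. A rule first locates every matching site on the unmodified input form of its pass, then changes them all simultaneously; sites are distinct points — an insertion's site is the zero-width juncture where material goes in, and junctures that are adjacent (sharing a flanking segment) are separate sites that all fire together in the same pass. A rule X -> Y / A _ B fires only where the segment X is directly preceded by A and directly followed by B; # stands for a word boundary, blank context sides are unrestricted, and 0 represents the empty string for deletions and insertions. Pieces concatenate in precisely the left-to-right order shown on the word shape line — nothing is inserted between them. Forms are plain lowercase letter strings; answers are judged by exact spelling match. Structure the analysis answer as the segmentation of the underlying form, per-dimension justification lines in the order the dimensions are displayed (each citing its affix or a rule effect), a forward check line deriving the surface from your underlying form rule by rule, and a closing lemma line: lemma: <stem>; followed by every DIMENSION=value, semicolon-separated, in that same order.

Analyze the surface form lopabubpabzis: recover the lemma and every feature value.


underlying: lo-pabub-pab-ziz
RANK=ki - signalled by the affix lo-
ASPECT=du - signalled by the affix -ziz
NUM=ki - signalled by the affix -pab
check: lopabubpabziz -> lopabubpabzis
lemma: pabub; RANK=ki; ASPECT=du; NUM=ki


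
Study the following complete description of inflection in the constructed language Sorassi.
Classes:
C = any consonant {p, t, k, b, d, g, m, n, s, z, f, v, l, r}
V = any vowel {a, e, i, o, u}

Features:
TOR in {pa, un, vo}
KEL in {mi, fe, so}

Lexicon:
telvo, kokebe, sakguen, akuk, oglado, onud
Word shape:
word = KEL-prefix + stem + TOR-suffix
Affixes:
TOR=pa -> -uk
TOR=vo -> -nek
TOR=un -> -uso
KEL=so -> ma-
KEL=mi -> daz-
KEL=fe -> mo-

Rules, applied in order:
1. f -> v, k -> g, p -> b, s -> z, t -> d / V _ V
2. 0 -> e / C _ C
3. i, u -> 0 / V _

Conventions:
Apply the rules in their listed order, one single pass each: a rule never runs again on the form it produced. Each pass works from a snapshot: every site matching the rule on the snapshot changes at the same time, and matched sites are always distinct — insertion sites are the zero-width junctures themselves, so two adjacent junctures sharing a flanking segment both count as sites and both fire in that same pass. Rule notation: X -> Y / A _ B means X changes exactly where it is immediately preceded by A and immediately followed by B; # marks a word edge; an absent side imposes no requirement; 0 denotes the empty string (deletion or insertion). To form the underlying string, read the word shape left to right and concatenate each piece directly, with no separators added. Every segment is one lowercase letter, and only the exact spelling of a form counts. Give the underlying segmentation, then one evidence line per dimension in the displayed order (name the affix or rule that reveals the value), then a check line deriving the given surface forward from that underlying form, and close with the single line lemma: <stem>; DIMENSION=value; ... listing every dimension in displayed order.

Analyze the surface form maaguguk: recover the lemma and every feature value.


underlying: ma-akuk-uk
TOR=pa - signalled by the affix -uk
KEL=so - signalled by the affix ma-
check: maakukuk -> maaguguk -> maaguguk -> maaguguk
lemma: akuk; TOR=pa; KEL=so


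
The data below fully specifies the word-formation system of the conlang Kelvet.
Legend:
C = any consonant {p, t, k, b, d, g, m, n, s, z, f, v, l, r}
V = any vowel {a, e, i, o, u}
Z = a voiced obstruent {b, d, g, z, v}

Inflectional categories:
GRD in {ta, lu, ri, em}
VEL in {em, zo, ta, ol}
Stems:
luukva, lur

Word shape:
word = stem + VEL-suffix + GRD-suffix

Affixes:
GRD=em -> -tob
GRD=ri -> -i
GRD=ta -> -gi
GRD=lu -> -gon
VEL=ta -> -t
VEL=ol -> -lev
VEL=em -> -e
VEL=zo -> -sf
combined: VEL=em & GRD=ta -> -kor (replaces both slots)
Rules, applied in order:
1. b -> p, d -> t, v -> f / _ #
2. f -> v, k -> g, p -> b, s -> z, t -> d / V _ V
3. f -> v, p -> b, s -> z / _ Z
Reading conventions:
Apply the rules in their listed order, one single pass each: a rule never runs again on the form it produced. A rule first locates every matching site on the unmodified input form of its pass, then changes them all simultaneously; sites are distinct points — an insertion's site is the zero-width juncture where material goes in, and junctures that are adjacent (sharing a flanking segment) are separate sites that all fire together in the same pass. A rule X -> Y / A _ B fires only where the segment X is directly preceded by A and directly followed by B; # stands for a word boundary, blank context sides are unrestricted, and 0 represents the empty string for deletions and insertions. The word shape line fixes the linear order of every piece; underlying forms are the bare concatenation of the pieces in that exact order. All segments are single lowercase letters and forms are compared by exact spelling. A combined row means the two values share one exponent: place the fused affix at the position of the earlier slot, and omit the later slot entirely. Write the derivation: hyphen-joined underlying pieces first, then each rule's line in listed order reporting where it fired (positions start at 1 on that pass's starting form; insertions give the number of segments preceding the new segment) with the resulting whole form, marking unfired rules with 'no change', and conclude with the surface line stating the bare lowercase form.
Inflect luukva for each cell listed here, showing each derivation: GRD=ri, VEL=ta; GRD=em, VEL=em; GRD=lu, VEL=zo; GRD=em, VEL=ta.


cell GRD=ri, VEL=ta:
underlying: luukva-t-i
1. b -> p, d -> t, v -> f / _ #: no change
2. f -> v, k -> g, p -> b, s -> z, t -> d / V _ V: fires at position(s) 7: luukvadi
3. f -> v, p -> b, s -> z / _ Z: no change
surface: luukvadi

cell GRD=em, VEL=em:
underlying: luukva-e-tob
1. b -> p, d -> t, v -> f / _ #: fires at position(s) 10: luukvaetop
2. f -> v, k -> g, p -> b, s -> z, t -> d / V _ V: fires at position(s) 8: luukvaedop
3. f -> v, p -> b, s -> z / _ Z: no change
surface: luukvaedop

cell GRD=lu, VEL=zo:
underlying: luukva-sf-gon
1. b -> p, d -> t, v -> f / _ #: no change
2. f -> v, k -> g, p -> b, s -> z, t -> d / V _ V: no change
3. f -> v, p -> b, s -> z / _ Z: fires at position(s) 8: luukvasvgon
surface: luukvasvgon

cell GRD=em, VEL=ta:
underlying: luukva-t-tob
1. b -> p, d -> t, v -> f / _ #: fires at position(s) 10: luukvattop
2. f -> v, k -> g, p -> b, s -> z, t -> d / V _ V: no change
3. f -> v, p -> b, s -> z / _ Z: no change
surface: luukvattop


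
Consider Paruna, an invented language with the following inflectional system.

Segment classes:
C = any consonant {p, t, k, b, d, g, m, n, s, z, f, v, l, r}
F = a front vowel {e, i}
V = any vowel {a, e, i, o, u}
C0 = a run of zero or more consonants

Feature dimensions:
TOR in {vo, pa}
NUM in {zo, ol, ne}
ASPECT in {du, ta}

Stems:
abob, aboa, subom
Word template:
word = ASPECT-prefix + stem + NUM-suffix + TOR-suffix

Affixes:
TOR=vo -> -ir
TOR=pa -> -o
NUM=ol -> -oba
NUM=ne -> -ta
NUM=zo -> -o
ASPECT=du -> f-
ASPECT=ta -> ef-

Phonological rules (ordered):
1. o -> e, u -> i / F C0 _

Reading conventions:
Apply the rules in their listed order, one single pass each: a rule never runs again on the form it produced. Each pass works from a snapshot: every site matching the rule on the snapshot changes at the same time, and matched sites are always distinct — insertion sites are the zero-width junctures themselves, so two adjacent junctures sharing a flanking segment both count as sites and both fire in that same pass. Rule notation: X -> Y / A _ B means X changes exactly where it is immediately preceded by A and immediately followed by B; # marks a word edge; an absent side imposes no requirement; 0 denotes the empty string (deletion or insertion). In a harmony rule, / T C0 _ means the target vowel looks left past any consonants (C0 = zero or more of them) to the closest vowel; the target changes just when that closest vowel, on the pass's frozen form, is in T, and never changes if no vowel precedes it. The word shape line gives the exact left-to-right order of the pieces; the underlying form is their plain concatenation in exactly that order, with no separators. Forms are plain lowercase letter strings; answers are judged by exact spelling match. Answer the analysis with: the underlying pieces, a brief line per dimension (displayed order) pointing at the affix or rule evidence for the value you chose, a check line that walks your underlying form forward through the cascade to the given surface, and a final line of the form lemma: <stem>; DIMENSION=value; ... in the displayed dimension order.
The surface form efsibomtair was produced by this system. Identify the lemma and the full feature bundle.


underlying: ef-subom-ta-ir
TOR=vo - signalled by the affix -ir
NUM=ne - signalled by the affix -ta
ASPECT=ta - signalled by the affix ef-
check: efsubomtair -> efsibomtair
lemma: subom; TOR=vo; NUM=ne; ASPECT=ta


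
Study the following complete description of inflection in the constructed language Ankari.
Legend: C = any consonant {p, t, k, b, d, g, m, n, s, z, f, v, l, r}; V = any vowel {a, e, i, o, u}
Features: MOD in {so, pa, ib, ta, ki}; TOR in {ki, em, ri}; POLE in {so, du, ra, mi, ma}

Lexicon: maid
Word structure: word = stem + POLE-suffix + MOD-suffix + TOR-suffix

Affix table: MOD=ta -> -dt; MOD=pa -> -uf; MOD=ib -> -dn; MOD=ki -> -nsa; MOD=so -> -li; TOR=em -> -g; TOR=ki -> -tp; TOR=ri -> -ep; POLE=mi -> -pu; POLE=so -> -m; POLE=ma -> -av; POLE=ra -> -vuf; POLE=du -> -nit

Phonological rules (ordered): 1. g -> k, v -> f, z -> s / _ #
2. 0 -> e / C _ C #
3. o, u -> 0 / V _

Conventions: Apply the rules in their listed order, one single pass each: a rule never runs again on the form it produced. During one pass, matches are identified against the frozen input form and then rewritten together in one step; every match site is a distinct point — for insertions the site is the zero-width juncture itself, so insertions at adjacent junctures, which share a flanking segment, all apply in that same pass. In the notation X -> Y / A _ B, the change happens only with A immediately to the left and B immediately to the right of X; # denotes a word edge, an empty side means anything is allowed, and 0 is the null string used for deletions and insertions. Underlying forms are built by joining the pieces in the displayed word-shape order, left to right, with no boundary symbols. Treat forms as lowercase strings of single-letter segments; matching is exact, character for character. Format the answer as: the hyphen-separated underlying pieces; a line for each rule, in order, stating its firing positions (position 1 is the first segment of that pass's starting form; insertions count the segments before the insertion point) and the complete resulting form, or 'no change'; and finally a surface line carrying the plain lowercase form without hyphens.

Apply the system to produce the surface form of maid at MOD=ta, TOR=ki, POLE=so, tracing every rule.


underlying: maid-m-dt-tp
1. g -> k, v -> f, z -> s / _ #: no change
2. 0 -> e / C _ C #: inserts after position(s) 8: maidmdttep
3. o, u -> 0 / V _: no change
surface: maidmdttep


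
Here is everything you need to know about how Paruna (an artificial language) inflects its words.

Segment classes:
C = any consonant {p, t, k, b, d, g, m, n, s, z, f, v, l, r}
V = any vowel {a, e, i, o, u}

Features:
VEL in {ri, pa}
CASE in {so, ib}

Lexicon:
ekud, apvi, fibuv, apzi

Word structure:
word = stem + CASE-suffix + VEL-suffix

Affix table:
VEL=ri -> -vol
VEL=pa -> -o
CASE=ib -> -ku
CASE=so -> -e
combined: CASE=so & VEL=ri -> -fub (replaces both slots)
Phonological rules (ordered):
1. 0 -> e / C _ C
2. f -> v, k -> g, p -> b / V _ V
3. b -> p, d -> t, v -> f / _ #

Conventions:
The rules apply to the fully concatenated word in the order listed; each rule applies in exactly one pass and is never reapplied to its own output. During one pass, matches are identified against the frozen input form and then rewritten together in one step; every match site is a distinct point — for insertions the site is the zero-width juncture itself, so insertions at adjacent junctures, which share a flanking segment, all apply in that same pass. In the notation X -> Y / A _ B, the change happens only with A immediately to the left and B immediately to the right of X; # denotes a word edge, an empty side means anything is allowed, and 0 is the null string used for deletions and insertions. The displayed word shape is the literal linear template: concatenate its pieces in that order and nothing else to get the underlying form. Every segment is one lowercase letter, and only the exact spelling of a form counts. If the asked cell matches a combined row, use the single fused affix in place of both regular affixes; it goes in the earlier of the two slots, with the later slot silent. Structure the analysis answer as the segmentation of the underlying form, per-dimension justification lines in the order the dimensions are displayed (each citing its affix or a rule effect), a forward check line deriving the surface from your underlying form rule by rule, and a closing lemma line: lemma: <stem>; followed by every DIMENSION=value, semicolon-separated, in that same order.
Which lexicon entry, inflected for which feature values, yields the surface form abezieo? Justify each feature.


underlying: apzi-e-o
VEL=pa - signalled by the affix -o
CASE=so - signalled by the affix -e
check: apzieo -> apezieo -> abezieo -> abezieo
lemma: apzi; VEL=pa; CASE=so


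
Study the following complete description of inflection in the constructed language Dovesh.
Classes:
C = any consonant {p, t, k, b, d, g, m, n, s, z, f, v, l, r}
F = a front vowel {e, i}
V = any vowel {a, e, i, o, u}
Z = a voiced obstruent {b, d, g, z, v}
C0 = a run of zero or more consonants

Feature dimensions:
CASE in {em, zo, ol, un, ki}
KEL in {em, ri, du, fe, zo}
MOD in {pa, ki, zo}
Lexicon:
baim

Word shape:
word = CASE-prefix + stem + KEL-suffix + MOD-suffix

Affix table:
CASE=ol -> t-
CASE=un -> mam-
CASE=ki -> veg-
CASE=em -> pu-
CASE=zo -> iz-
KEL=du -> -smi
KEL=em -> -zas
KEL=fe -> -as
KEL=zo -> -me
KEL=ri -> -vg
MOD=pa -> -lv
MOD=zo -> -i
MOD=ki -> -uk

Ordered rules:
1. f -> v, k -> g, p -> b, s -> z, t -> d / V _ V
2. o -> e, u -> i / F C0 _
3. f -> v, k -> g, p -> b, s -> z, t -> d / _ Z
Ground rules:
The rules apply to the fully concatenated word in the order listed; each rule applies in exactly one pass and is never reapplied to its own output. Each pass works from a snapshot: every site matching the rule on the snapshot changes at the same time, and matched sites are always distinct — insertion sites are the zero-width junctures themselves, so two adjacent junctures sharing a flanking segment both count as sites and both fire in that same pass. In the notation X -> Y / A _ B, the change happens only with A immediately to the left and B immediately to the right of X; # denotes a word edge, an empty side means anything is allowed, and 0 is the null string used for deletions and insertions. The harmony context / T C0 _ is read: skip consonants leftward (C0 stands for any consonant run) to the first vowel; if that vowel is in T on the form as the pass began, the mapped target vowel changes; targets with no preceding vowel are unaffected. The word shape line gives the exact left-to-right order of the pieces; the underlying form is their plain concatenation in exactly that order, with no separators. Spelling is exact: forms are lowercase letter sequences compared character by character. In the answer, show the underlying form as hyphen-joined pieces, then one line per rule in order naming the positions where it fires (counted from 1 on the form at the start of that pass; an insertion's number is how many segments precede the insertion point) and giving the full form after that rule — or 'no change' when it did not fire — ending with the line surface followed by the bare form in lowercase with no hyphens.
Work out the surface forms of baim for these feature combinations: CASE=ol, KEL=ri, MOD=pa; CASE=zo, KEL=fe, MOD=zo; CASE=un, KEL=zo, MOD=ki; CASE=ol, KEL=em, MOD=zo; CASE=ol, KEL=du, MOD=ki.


cell CASE=ol, KEL=ri, MOD=pa:
underlying: t-baim-vg-lv
1. f -> v, k -> g, p -> b, s -> z, t -> d / V _ V: no change
2. o -> e, u -> i / F C0 _: no change
3. f -> v, k -> g, p -> b, s -> z, t -> d / _ Z: fires at position(s) 1: dbaimvglv
surface: dbaimvglv

cell CASE=zo, KEL=fe, MOD=zo:
underlying: iz-baim-as-i
1. f -> v, k -> g, p -> b, s -> z, t -> d / V _ V: fires at position(s) 8: izbaimazi
2. o -> e, u -> i / F C0 _: no change
3. f -> v, k -> g, p -> b, s -> z, t -> d / _ Z: no change
surface: izbaimazi

cell CASE=un, KEL=zo, MOD=ki:
underlying: mam-baim-me-uk
1. f -> v, k -> g, p -> b, s -> z, t -> d / V _ V: no change
2. o -> e, u -> i / F C0 _: fires at position(s) 10: mambaimmeik
3. f -> v, k -> g, p -> b, s -> z, t -> d / _ Z: no change
surface: mambaimmeik

cell CASE=ol, KEL=em, MOD=zo:
underlying: t-baim-zas-i
1. f -> v, k -> g, p -> b, s -> z, t -> d / V _ V: fires at position(s) 8: tbaimzazi
2. o -> e, u -> i / F C0 _: no change
3. f -> v, k -> g, p -> b, s -> z, t -> d / _ Z: fires at position(s) 1: dbaimzazi
surface: dbaimzazi

cell CASE=ol, KEL=du, MOD=ki:
underlying: t-baim-smi-uk
1. f -> v, k -> g, p -> b, s -> z, t -> d / V _ V: no change
2. o -> e, u -> i / F C0 _: fires at position(s) 9: tbaimsmiik
3. f -> v, k -> g, p -> b, s -> z, t -> d / _ Z: fires at position(s) 1: dbaimsmiik
surface: dbaimsmiik


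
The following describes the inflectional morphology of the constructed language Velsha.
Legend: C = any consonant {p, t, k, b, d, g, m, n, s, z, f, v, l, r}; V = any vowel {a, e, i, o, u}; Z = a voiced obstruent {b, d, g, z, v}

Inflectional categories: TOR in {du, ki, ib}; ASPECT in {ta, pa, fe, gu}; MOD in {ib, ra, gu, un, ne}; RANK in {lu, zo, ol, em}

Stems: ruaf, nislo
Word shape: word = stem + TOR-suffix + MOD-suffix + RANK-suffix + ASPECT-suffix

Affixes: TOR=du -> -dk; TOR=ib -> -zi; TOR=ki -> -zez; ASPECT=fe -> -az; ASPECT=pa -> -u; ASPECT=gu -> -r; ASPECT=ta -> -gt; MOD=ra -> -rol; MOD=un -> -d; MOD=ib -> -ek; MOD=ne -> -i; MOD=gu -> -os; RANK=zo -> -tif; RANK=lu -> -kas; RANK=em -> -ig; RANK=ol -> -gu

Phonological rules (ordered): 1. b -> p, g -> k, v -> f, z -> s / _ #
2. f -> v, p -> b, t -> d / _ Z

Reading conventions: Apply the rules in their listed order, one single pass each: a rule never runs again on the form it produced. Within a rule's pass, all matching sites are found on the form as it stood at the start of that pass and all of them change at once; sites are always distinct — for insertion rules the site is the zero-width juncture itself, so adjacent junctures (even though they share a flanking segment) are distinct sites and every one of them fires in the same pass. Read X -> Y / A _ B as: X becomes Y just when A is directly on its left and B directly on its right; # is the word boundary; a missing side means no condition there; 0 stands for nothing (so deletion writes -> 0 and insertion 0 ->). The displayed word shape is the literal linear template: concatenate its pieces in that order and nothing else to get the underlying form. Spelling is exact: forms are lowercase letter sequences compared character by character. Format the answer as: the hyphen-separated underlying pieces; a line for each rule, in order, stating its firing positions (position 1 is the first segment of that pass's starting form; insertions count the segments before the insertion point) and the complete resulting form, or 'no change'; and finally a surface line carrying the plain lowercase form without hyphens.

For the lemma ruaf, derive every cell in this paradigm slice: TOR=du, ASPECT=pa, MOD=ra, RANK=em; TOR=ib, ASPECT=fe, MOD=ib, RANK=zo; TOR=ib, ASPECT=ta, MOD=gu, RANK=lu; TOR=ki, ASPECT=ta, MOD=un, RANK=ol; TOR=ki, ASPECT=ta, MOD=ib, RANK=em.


cell TOR=du, ASPECT=pa, MOD=ra, RANK=em:
underlying: ruaf-dk-rol-ig-u
1. b -> p, g -> k, v -> f, z -> s / _ #: no change
2. f -> v, p -> b, t -> d / _ Z: fires at position(s) 4: ruavdkroligu
surface: ruavdkroligu

cell TOR=ib, ASPECT=fe, MOD=ib, RANK=zo:
underlying: ruaf-zi-ek-tif-az
1. b -> p, g -> k, v -> f, z -> s / _ #: fires at position(s) 13: ruafziektifas
2. f -> v, p -> b, t -> d / _ Z: fires at position(s) 4: ruavziektifas
surface: ruavziektifas

cell TOR=ib, ASPECT=ta, MOD=gu, RANK=lu:
underlying: ruaf-zi-os-kas-gt
1. b -> p, g -> k, v -> f, z -> s / _ #: no change
2. f -> v, p -> b, t -> d / _ Z: fires at position(s) 4: ruavzioskasgt
surface: ruavzioskasgt

cell TOR=ki, ASPECT=ta, MOD=un, RANK=ol:
underlying: ruaf-zez-d-gu-gt
1. b -> p, g -> k, v -> f, z -> s / _ #: no change
2. f -> v, p -> b, t -> d / _ Z: fires at position(s) 4: ruavzezdgugt
surface: ruavzezdgugt

cell TOR=ki, ASPECT=ta, MOD=ib, RANK=em:
underlying: ruaf-zez-ek-ig-gt
1. b -> p, g -> k, v -> f, z -> s / _ #: no change
2. f -> v, p -> b, t -> d / _ Z: fires at position(s) 4: ruavzezekiggt
surface: ruavzezekiggt


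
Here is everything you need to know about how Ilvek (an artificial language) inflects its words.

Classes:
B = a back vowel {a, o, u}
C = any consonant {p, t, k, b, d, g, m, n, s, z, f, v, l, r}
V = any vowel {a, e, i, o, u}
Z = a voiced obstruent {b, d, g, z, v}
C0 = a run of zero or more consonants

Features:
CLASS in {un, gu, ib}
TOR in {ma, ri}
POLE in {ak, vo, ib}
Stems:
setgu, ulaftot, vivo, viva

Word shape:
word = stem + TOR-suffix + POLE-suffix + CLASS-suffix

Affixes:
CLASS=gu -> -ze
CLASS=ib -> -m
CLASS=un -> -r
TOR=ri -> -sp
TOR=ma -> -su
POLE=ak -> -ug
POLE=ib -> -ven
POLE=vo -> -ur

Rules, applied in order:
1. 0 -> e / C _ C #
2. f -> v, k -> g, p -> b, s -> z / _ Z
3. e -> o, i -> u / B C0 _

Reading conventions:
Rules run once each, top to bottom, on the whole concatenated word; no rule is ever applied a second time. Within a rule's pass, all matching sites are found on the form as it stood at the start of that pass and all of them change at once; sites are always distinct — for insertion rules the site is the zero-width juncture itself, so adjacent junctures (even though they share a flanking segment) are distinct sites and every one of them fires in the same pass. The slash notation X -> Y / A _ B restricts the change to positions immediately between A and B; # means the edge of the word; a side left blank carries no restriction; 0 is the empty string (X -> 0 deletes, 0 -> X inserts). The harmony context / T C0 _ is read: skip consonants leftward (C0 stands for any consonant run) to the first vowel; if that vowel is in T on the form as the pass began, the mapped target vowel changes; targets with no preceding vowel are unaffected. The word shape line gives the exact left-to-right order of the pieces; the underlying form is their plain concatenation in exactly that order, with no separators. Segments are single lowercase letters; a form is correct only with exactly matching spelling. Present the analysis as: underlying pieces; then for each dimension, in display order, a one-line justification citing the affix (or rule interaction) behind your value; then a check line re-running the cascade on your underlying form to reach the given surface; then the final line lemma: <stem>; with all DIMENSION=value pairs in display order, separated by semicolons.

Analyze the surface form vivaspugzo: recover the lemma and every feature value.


underlying: viva-sp-ug-ze
CLASS=gu - signalled by the affix -ze
TOR=ri - signalled by the affix -sp
POLE=ak - signalled by the affix -ug
check: vivaspugze -> vivaspugze -> vivaspugze -> vivaspugzo
lemma: viva; CLASS=gu; TOR=ri; POLE=ak


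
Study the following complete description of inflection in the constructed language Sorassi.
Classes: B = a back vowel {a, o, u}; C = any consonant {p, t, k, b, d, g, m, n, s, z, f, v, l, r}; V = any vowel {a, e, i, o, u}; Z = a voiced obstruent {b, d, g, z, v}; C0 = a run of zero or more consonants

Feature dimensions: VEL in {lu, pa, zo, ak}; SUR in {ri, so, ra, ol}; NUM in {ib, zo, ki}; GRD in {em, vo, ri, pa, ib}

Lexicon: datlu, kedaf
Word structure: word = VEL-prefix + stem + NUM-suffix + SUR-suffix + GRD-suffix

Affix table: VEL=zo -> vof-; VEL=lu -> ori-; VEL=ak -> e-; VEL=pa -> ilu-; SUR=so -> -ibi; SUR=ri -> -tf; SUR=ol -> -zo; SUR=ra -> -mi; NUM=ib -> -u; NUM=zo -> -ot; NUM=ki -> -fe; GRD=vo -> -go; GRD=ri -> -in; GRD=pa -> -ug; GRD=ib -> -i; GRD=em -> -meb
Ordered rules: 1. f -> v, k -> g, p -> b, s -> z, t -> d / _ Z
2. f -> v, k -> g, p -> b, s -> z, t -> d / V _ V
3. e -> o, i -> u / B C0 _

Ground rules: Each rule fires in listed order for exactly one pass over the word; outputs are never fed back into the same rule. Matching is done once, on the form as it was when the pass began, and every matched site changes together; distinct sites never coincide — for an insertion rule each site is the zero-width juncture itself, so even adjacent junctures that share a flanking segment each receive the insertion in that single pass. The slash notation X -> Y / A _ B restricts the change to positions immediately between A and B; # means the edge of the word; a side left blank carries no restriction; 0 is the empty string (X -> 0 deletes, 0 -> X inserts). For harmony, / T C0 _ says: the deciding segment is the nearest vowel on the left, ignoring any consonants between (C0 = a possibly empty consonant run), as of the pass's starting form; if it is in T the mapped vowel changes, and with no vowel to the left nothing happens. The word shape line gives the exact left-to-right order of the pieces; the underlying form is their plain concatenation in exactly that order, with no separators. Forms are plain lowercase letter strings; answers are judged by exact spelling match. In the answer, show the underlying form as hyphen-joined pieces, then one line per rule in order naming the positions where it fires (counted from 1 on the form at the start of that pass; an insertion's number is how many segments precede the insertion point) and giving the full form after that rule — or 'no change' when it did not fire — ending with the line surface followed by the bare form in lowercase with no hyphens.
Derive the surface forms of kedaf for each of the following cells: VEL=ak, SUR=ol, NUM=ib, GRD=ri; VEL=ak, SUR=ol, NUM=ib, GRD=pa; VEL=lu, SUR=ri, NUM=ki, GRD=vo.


cell VEL=ak, SUR=ol, NUM=ib, GRD=ri:
underlying: e-kedaf-u-zo-in
1. f -> v, k -> g, p -> b, s -> z, t -> d / _ Z: no change
2. f -> v, k -> g, p -> b, s -> z, t -> d / V _ V: fires at position(s) 2, 6: egedavuzoin
3. e -> o, i -> u / B C0 _: fires at position(s) 10: egedavuzoun
surface: egedavuzoun

cell VEL=ak, SUR=ol, NUM=ib, GRD=pa:
underlying: e-kedaf-u-zo-ug
1. f -> v, k -> g, p -> b, s -> z, t -> d / _ Z: no change
2. f -> v, k -> g, p -> b, s -> z, t -> d / V _ V: fires at position(s) 2, 6: egedavuzoug
3. e -> o, i -> u / B C0 _: no change
surface: egedavuzoug

cell VEL=lu, SUR=ri, NUM=ki, GRD=vo:
underlying: ori-kedaf-fe-tf-go
1. f -> v, k -> g, p -> b, s -> z, t -> d / _ Z: fires at position(s) 12: orikedaffetvgo
2. f -> v, k -> g, p -> b, s -> z, t -> d / V _ V: fires at position(s) 4: origedaffetvgo
3. e -> o, i -> u / B C0 _: fires at position(s) 3, 10: orugedaffotvgo
surface: orugedaffotvgo
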